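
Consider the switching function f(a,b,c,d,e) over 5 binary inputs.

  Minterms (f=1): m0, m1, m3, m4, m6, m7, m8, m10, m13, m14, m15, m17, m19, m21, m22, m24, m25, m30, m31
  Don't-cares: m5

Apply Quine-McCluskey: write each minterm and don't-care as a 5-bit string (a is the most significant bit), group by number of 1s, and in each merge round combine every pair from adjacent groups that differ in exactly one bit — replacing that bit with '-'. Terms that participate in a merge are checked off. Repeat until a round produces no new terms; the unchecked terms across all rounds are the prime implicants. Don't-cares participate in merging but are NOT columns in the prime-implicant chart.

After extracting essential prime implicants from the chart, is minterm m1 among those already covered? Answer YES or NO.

[col 0] 00000*, 00001*, 00011*, 00100*, 00101*, 00110*, 00111*, 01000*, 01010*, 01101*, 01110*, 01111*, 10001*, 10011*, 10101*, 10110*, 11000*, 11001*, 11110*, 11111*
[col 1] -0001*, -0011*, -0101*, -0110*, -1000, -1110*, -1111*, 0-000, 0-101*, 0-110*, 0-111*, 00-00*, 00-01*, 00-11*, 000-1*, 0000-*, 001-0*, 001-1*, 0010-*, 0011-*, 01-10, 010-0, 011-1*, 0111-*, 1-001, 1-110*, 10-01*, 100-1*, 1100-, 1111-*
[col 2] --110, -0-01, -00-1, -111-, 0-1-1, 0-11-, 00--1, 00-0-, 001--
Prime implicants: --110, -0-01, -00-1, -1000, -111-, 0-000, 0-1-1, 0-11-, 00--1, 00-0-, 001--, 01-10, 010-0, 1-001, 1100-
PI chart (minterm → PIs covering it):
  0 | 0-000,00-0-
  1 | -0-01,-00-1,00--1,00-0-
  3 | -00-1,00--1
  4 | 00-0-,001--
  6 | --110,0-11-,001--
  7 | 0-1-1,0-11-,00--1,001--
  8 | -1000,0-000,010-0
  10 | 01-10,010-0
  13 | 0-1-1  (sole → essential)
  14 | --110,-111-,0-11-,01-10
  15 | -111-,0-1-1,0-11-
  17 | -0-01,-00-1,1-001
  19 | -00-1  (sole → essential)
  21 | -0-01  (sole → essential)
  22 | --110  (sole → essential)
  24 | -1000,1100-
  25 | 1-001,1100-
  30 | --110,-111-
  31 | -111-  (sole → essential)
Essential prime implicants: --110, -0-01, -00-1, -111-, 0-1-1

YES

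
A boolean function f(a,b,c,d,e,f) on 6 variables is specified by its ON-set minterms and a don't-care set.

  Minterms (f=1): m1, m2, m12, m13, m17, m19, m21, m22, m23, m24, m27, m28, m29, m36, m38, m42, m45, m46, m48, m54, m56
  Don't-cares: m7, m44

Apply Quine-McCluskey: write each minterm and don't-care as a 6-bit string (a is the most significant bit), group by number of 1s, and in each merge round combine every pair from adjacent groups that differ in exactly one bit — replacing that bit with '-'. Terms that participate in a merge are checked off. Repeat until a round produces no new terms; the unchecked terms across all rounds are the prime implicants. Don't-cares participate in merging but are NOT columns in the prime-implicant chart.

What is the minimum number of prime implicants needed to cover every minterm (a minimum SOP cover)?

size-2^0 implicants → 000001(✓)  000010  000111(✓)  001100(✓)  001101(✓)  010001(✓)  010011(✓)  010101(✓)  010110(✓)  010111(✓)  011000(✓)  011011(✓)  011100(✓)  011101(✓)  100100(✓)  100110(✓)  101010(✓)  101100(✓)  101101(✓)  101110(✓)  110000(✓)  110110(✓)  111000(✓)
size-2^1 implicants → -01100(✓)  -01101(✓)  -10110  -11000  0-0001  0-0111  0-1100(✓)  0-1101(✓)  00110-(✓)  01-011  01-101  010-01(✓)  010-11(✓)  0100-1(✓)  0101-1(✓)  01011-  011-00  01110-(✓)  1-0110  10-100(✓)  10-110(✓)  1001-0(✓)  101-10  1011-0(✓)  10110-(✓)  11-000
size-2^2 implicants → -0110-  0-110-  010--1  10-1-0
Unchecked terms (primes): -0110-, -10110, -11000, 0-0001, 0-0111, 0-110-, 000010, 01-011, 01-101, 010--1, 01011-, 011-00, 1-0110, 10-1-0, 101-10, 11-000
Minterm coverage:
  m1 ⊆ 0-0001 [E]
  m2 ⊆ 000010 [E]
  m12 ⊆ -0110-,0-110-
  m13 ⊆ -0110-,0-110-
  m17 ⊆ 0-0001,010--1
  m19 ⊆ 01-011,010--1
  m21 ⊆ 01-101,010--1
  m22 ⊆ -10110,01011-
  m23 ⊆ 0-0111,010--1,01011-
  m24 ⊆ -11000,011-00
  m27 ⊆ 01-011 [E]
  m28 ⊆ 0-110-,011-00
  m29 ⊆ 0-110-,01-101
  m36 ⊆ 10-1-0 [E]
  m38 ⊆ 1-0110,10-1-0
  m42 ⊆ 101-10 [E]
  m45 ⊆ -0110- [E]
  m46 ⊆ 10-1-0,101-10
  m48 ⊆ 11-000 [E]
  m54 ⊆ -10110,1-0110
  m56 ⊆ -11000,11-000
E = {-0110-, 0-0001, 000010, 01-011, 10-1-0, 101-10, 11-000}
Petrick residual → -10110, -11000, 0-110-, 010--1
Cover = b'cde' + bc'def' + bcd'e'f' + a'c'd'e'f + a'cde' + a'b'c'd'ef' + a'bd'ef + a'bc'f + ab'df' + ab'cef' + abd'e'f'  |cover|=11

11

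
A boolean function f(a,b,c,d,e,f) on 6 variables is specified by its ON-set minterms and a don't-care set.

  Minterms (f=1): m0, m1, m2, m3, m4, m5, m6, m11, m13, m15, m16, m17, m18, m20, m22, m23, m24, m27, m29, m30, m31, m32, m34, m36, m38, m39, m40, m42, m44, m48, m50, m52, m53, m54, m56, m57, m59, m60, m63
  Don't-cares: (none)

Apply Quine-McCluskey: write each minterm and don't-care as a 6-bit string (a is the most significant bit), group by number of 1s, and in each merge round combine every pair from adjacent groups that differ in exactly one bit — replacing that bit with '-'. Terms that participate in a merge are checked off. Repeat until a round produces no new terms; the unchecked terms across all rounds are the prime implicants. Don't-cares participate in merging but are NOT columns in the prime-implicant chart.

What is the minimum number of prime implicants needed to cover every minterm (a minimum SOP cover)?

13

Round 0: 000000✓ 000001✓ 000010✓ 000011✓ 000100✓ 000101✓ 000110✓ 001011✓ 001101✓ 001111✓ 010000✓ 010001✓ 010010✓ 010100✓ 010110✓ 010111✓ 011000✓ 011011✓ 011101✓ 011110✓ 011111✓ 100000✓ 100010✓ 100100✓ 100110✓ 100111✓ 101000✓ 101010✓ 101100✓ 110000✓ 110010✓ 110100✓ 110101✓ 110110✓ 111000✓ 111001✓ 111011✓ 111100✓ 111111✓
Round 1: -00000✓ -00010✓ -00100✓ -00110✓ -10000✓ -10010✓ -10100✓ -10110✓ -11000✓ -11011✓ -11111✓ 0-0000✓ 0-0001✓ 0-0010✓ 0-0100✓ 0-0110✓ 0-1011✓ 0-1101✓ 0-1111✓ 00-011 00-101 000-00✓ 000-01✓ 000-10✓ 0000-0✓ 0000-1✓ 00000-✓ 00001-✓ 0001-0✓ 00010-✓ 001-11✓ 0011-1✓ 01-000✓ 01-110✓ 01-111✓ 010-00✓ 010-10✓ 0100-0✓ 01000-✓ 0101-0✓ 01011-✓ 011-11✓ 0111-1✓ 01111-✓ 1-0000✓ 1-0010✓ 1-0100✓ 1-0110✓ 1-1000✓ 1-1100✓ 10-000✓ 10-010✓ 10-100✓ 100-00✓ 100-10✓ 1000-0✓ 1001-0✓ 10011- 101-00✓ 1010-0✓ 11-000✓ 11-100✓ 110-00✓ 110-10✓ 1100-0✓ 1101-0✓ 11010- 111-00✓ 111-11✓ 1110-1 11100-
Round 2: --0000✓ --0010✓ --0100✓ --0110✓ -00-00✓ -00-10✓ -000-0✓ -001-0✓ -1-000 -10-00✓ -10-10✓ -100-0✓ -101-0✓ -11-11 0-0-00✓ 0-0-10✓ 0-00-0✓ 0-000- 0-01-0✓ 0-1-11 0-11-1 000--0✓ 000-0- 0000-- 01-11- 010--0✓ 1--000✓ 1--100✓ 1-0-00✓ 1-0-10✓ 1-00-0✓ 1-01-0✓ 1-1-00✓ 10--00✓ 10-0-0 100--0✓ 11--00✓ 110--0✓
Round 3: --0-00✓ --0-10✓ --00-0✓ --01-0✓ -00--0✓ -10--0✓ 0-0--0✓ 1---00 1-0--0✓
Round 4: --0--0
PIs = {--0--0, -1-000, -11-11, 0-000-, 0-1-11, 0-11-1, 00-011, 00-101, 000-0-, 0000--, 01-11-, 1---00, 10-0-0, 10011-, 11010-, 1110-1, 11100-}
Coverage chart:
  m0: --0--0,0-000-,000-0-,0000--
  m1: 0-000-,000-0-,0000--
  m2: --0--0,0000--
  m3: 00-011,0000--
  m4: --0--0,000-0-
  m5: 00-101,000-0-
  m6: --0--0 ←essential
  m11: 0-1-11,00-011
  m13: 0-11-1,00-101
  m15: 0-1-11,0-11-1
  m16: --0--0,-1-000,0-000-
  m17: 0-000- ←essential
  m18: --0--0 ←essential
  m20: --0--0 ←essential
  m22: --0--0,01-11-
  m23: 01-11- ←essential
  m24: -1-000 ←essential
  m27: -11-11,0-1-11
  m29: 0-11-1 ←essential
  m30: 01-11- ←essential
  m31: -11-11,0-1-11,0-11-1,01-11-
  m32: --0--0,1---00,10-0-0
  m34: --0--0,10-0-0
  m36: --0--0,1---00
  m38: --0--0,10011-
  m39: 10011- ←essential
  m40: 1---00,10-0-0
  m42: 10-0-0 ←essential
  m44: 1---00 ←essential
  m48: --0--0,-1-000,1---00
  m50: --0--0 ←essential
  m52: --0--0,1---00,11010-
  m53: 11010- ←essential
  m54: --0--0 ←essential
  m56: -1-000,1---00,11100-
  m57: 1110-1,11100-
  m59: -11-11,1110-1
  m60: 1---00 ←essential
  m63: -11-11 ←essential
Essential: --0--0, -1-000, -11-11, 0-000-, 0-11-1, 01-11-, 1---00, 10-0-0, 10011-, 11010-
Petrick residual → 00-011, 00-101, 1110-1
Min cover (13 terms): c'f' + bd'e'f' + bcef + a'c'd'e' + a'cdf + a'b'd'ef + a'b'de'f + a'bde + ae'f' + ab'd'f' + ab'c'de + abc'de' + abcd'f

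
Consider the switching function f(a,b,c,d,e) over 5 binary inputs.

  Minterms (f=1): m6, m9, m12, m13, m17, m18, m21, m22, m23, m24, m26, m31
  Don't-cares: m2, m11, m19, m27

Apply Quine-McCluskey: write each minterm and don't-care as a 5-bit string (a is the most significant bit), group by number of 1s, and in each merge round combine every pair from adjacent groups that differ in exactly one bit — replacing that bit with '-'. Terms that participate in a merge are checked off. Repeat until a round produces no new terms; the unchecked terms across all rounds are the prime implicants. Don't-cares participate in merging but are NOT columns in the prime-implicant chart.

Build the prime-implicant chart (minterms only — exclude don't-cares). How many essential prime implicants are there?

5

size-2^0 implicants → 00010(✓)  00110(✓)  01001(✓)  01011(✓)  01100(✓)  01101(✓)  10001(✓)  10010(✓)  10011(✓)  10101(✓)  10110(✓)  10111(✓)  11000(✓)  11010(✓)  11011(✓)  11111(✓)
size-2^1 implicants → -0010(✓)  -0110(✓)  -1011  00-10(✓)  01-01  010-1  0110-  1-010(✓)  1-011(✓)  1-111(✓)  10-01(✓)  10-10(✓)  10-11(✓)  100-1(✓)  1001-(✓)  101-1(✓)  1011-(✓)  11-11(✓)  110-0  1101-(✓)
size-2^2 implicants → -0-10  1--11  1-01-  10--1  10-1-
Unchecked terms (primes): -0-10, -1011, 01-01, 010-1, 0110-, 1--11, 1-01-, 10--1, 10-1-, 110-0
Minterm coverage:
  m6 ⊆ -0-10 [E]
  m9 ⊆ 01-01,010-1
  m12 ⊆ 0110- [E]
  m13 ⊆ 01-01,0110-
  m17 ⊆ 10--1 [E]
  m18 ⊆ -0-10,1-01-,10-1-
  m21 ⊆ 10--1 [E]
  m22 ⊆ -0-10,10-1-
  m23 ⊆ 1--11,10--1,10-1-
  m24 ⊆ 110-0 [E]
  m26 ⊆ 1-01-,110-0
  m31 ⊆ 1--11 [E]
E = {-0-10, 0110-, 1--11, 10--1, 110-0}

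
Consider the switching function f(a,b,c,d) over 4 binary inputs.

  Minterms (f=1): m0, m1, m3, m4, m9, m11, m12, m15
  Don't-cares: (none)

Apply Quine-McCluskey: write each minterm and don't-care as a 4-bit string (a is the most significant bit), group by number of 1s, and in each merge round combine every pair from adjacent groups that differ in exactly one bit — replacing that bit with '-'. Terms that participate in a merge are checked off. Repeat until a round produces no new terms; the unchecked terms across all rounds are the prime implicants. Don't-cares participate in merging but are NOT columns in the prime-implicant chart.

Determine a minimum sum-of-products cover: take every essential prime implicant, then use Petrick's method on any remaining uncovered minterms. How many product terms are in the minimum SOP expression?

4

[col 0] 0000*, 0001*, 0011*, 0100*, 1001*, 1011*, 1100*, 1111*
[col 1] -001*, -011*, -100, 0-00, 00-1*, 000-, 1-11, 10-1*
[col 2] -0-1
Prime implicants: -0-1, -100, 0-00, 000-, 1-11
PI chart (minterm → PIs covering it):
  0 | 0-00,000-
  1 | -0-1,000-
  3 | -0-1  (sole → essential)
  4 | -100,0-00
  9 | -0-1  (sole → essential)
  11 | -0-1,1-11
  12 | -100  (sole → essential)
  15 | 1-11  (sole → essential)
Essential prime implicants: -0-1, -100, 1-11
Petrick residual → 0-00
Minimum SOP uses 4 PIs: b'd + bc'd' + a'c'd' + acd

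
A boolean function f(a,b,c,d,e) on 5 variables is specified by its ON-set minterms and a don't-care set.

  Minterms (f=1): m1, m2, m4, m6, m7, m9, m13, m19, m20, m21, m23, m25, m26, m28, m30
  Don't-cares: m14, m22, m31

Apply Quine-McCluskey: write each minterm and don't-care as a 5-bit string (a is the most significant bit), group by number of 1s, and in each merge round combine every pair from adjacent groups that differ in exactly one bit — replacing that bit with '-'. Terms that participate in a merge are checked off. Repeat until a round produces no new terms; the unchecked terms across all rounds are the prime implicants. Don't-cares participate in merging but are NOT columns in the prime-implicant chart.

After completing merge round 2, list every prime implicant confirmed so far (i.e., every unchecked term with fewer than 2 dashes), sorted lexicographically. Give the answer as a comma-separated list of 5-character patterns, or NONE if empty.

-1001, 0-001, 00-10, 01-01, 10-11, 11-10

Round 0: 00001✓ 00010✓ 00100✓ 00110✓ 00111✓ 01001✓ 01101✓ 01110✓ 10011✓ 10100✓ 10101✓ 10110✓ 10111✓ 11001✓ 11010✓ 11100✓ 11110✓ 11111✓
Round 1: -0100✓ -0110✓ -0111✓ -1001 -1110✓ 0-001 0-110✓ 00-10 001-0✓ 0011-✓ 01-01 1-100✓ 1-110✓ 1-111✓ 10-11 101-0✓ 101-1✓ 1010-✓ 1011-✓ 11-10 111-0✓ 1111-✓
Round 2: --110 -01-0 -011- 1-1-0 1-11- 101--
PIs = {--110, -01-0, -011-, -1001, 0-001, 00-10, 01-01, 1-1-0, 1-11-, 10-11, 101--, 11-10}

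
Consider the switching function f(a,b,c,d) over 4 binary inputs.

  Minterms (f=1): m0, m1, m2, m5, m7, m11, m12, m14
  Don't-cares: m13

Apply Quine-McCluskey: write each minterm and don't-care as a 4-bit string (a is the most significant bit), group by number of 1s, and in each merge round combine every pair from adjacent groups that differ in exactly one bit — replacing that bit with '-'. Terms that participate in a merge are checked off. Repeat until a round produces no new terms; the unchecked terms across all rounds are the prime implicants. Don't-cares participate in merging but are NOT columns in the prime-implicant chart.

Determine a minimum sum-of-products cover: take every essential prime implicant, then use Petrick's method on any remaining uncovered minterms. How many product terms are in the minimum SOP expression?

5

Round 0: 0000✓ 0001✓ 0010✓ 0101✓ 0111✓ 1011 1100✓ 1101✓ 1110✓
Round 1: -101 0-01 00-0 000- 01-1 11-0 110-
PIs = {-101, 0-01, 00-0, 000-, 01-1, 1011, 11-0, 110-}
Coverage chart:
  m0: 00-0,000-
  m1: 0-01,000-
  m2: 00-0 ←essential
  m5: -101,0-01,01-1
  m7: 01-1 ←essential
  m11: 1011 ←essential
  m12: 11-0,110-
  m14: 11-0 ←essential
Essential: 00-0, 01-1, 1011, 11-0
Petrick residual → 0-01
Min cover (5 terms): a'c'd + a'b'd' + a'bd + ab'cd + abd'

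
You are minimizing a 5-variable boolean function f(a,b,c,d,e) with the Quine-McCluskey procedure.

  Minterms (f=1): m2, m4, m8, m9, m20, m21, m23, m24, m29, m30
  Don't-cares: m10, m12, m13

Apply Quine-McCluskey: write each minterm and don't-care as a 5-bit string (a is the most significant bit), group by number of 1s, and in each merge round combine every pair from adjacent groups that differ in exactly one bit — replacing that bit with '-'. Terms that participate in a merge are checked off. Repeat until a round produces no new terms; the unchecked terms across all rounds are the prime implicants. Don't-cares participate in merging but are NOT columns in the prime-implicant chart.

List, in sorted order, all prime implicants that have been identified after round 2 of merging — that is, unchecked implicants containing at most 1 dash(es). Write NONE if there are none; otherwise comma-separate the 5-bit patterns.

[col 0] 00010*, 00100*, 01000*, 01001*, 01010*, 01100*, 01101*, 10100*, 10101*, 10111*, 11000*, 11101*, 11110
[col 1] -0100, -1000, -1101, 0-010, 0-100, 01-00*, 01-01*, 010-0, 0100-*, 0110-*, 1-101, 101-1, 1010-
[col 2] 01-0-
Prime implicants: -0100, -1000, -1101, 0-010, 0-100, 01-0-, 010-0, 1-101, 101-1, 1010-, 11110

-0100, -1000, -1101, 0-010, 0-100, 010-0, 1-101, 101-1, 1010-, 11110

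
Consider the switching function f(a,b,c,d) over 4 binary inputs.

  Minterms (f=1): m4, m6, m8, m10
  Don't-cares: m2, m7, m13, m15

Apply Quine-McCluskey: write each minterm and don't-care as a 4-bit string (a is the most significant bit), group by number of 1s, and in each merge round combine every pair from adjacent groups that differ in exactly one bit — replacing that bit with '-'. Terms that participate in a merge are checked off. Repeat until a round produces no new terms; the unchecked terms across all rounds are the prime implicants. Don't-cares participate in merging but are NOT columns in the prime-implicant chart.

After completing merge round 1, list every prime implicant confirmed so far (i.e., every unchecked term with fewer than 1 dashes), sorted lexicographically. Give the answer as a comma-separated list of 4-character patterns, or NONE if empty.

NONE

[col 0] 0010*, 0100*, 0110*, 0111*, 1000*, 1010*, 1101*, 1111*
[col 1] -010, -111, 0-10, 01-0, 011-, 10-0, 11-1
Prime implicants: -010, -111, 0-10, 01-0, 011-, 10-0, 11-1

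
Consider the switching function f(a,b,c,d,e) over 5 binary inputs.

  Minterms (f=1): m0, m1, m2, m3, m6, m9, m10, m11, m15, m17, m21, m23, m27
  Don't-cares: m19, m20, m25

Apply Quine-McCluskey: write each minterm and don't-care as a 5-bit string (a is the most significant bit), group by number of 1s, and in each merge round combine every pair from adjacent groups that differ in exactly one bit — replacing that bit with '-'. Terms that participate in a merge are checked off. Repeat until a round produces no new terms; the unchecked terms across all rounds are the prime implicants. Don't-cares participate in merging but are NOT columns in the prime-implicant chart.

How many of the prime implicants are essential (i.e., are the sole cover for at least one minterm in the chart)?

[col 0] 00000*, 00001*, 00010*, 00011*, 00110*, 01001*, 01010*, 01011*, 01111*, 10001*, 10011*, 10100*, 10101*, 10111*, 11001*, 11011*
[col 1] -0001*, -0011*, -1001*, -1011*, 0-001*, 0-010*, 0-011*, 00-10, 000-0*, 000-1*, 0000-*, 0001-*, 01-11, 010-1*, 0101-*, 1-001*, 1-011*, 10-01*, 10-11*, 100-1*, 101-1*, 1010-, 110-1*
[col 2] --001*, --011*, -00-1*, -10-1*, 0-0-1*, 0-01-, 000--, 1-0-1*, 10--1
[col 3] --0-1
Prime implicants: --0-1, 0-01-, 00-10, 000--, 01-11, 10--1, 1010-
PI chart (minterm → PIs covering it):
  0 | 000--  (sole → essential)
  1 | --0-1,000--
  2 | 0-01-,00-10,000--
  3 | --0-1,0-01-,000--
  6 | 00-10  (sole → essential)
  9 | --0-1  (sole → essential)
  10 | 0-01-  (sole → essential)
  11 | --0-1,0-01-,01-11
  15 | 01-11  (sole → essential)
  17 | --0-1,10--1
  21 | 10--1,1010-
  23 | 10--1  (sole → essential)
  27 | --0-1  (sole → essential)
Essential prime implicants: --0-1, 0-01-, 00-10, 000--, 01-11, 10--1

6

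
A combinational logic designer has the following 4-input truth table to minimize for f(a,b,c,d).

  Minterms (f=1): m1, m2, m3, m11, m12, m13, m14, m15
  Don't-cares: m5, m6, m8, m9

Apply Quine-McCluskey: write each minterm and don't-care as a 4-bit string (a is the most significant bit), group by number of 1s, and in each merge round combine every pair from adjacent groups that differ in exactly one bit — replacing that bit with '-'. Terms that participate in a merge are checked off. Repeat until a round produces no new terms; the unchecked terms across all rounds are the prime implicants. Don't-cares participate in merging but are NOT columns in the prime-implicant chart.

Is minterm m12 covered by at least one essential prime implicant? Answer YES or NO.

NO

[col 0] 0001*, 0010*, 0011*, 0101*, 0110*, 1000*, 1001*, 1011*, 1100*, 1101*, 1110*, 1111*
[col 1] -001*, -011*, -101*, -110, 0-01*, 0-10, 00-1*, 001-, 1-00*, 1-01*, 1-11*, 10-1*, 100-*, 11-0*, 11-1*, 110-*, 111-*
[col 2] --01, -0-1, 1--1, 1-0-, 11--
Prime implicants: --01, -0-1, -110, 0-10, 001-, 1--1, 1-0-, 11--
PI chart (minterm → PIs covering it):
  1 | --01,-0-1
  2 | 0-10,001-
  3 | -0-1,001-
  11 | -0-1,1--1
  12 | 1-0-,11--
  13 | --01,1--1,1-0-,11--
  14 | -110,11--
  15 | 1--1,11--
(no essential prime implicants)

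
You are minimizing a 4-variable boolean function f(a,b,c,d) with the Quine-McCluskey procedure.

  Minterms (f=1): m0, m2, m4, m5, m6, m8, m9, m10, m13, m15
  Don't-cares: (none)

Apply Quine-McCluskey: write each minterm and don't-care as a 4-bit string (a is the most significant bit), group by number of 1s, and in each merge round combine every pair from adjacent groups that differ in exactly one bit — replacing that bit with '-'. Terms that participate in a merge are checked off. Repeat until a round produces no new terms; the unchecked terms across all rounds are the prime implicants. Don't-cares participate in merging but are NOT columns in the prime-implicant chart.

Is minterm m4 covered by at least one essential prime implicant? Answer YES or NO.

size-2^0 implicants → 0000(✓)  0010(✓)  0100(✓)  0101(✓)  0110(✓)  1000(✓)  1001(✓)  1010(✓)  1101(✓)  1111(✓)
size-2^1 implicants → -000(✓)  -010(✓)  -101  0-00(✓)  0-10(✓)  00-0(✓)  01-0(✓)  010-  1-01  10-0(✓)  100-  11-1
size-2^2 implicants → -0-0  0--0
Unchecked terms (primes): -0-0, -101, 0--0, 010-, 1-01, 100-, 11-1
Minterm coverage:
  m0 ⊆ -0-0,0--0
  m2 ⊆ -0-0,0--0
  m4 ⊆ 0--0,010-
  m5 ⊆ -101,010-
  m6 ⊆ 0--0 [E]
  m8 ⊆ -0-0,100-
  m9 ⊆ 1-01,100-
  m10 ⊆ -0-0 [E]
  m13 ⊆ -101,1-01,11-1
  m15 ⊆ 11-1 [E]
E = {-0-0, 0--0, 11-1}

YES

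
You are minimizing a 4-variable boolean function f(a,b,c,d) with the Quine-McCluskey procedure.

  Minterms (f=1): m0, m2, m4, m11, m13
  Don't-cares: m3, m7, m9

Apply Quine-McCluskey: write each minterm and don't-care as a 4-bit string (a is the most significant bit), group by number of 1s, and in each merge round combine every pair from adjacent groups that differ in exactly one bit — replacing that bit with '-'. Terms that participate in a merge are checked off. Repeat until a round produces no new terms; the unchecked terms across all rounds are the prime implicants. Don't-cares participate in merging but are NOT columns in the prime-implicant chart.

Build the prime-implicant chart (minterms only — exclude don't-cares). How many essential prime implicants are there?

2

size-2^0 implicants → 0000(✓)  0010(✓)  0011(✓)  0100(✓)  0111(✓)  1001(✓)  1011(✓)  1101(✓)
size-2^1 implicants → -011  0-00  0-11  00-0  001-  1-01  10-1
Unchecked terms (primes): -011, 0-00, 0-11, 00-0, 001-, 1-01, 10-1
Minterm coverage:
  m0 ⊆ 0-00,00-0
  m2 ⊆ 00-0,001-
  m4 ⊆ 0-00 [E]
  m11 ⊆ -011,10-1
  m13 ⊆ 1-01 [E]
E = {0-00, 1-01}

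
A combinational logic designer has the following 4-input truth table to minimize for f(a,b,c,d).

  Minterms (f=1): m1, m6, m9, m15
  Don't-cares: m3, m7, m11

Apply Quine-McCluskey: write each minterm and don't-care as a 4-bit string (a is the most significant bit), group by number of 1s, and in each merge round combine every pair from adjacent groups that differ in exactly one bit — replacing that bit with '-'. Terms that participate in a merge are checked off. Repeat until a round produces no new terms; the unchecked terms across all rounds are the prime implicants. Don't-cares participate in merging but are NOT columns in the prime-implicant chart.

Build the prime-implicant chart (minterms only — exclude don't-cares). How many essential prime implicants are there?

size-2^0 implicants → 0001(✓)  0011(✓)  0110(✓)  0111(✓)  1001(✓)  1011(✓)  1111(✓)
size-2^1 implicants → -001(✓)  -011(✓)  -111(✓)  0-11(✓)  00-1(✓)  011-  1-11(✓)  10-1(✓)
size-2^2 implicants → --11  -0-1
Unchecked terms (primes): --11, -0-1, 011-
Minterm coverage:
  m1 ⊆ -0-1 [E]
  m6 ⊆ 011- [E]
  m9 ⊆ -0-1 [E]
  m15 ⊆ --11 [E]
E = {--11, -0-1, 011-}

3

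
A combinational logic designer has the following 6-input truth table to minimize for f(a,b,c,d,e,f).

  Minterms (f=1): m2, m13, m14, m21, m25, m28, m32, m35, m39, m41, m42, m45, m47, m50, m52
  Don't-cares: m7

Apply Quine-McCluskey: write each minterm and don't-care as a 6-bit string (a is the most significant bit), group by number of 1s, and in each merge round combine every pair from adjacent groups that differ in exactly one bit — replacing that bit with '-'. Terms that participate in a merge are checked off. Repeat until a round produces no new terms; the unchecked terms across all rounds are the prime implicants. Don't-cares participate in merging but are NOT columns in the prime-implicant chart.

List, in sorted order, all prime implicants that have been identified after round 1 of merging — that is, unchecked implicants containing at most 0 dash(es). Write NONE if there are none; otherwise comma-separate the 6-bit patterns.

[col 0] 000010, 000111*, 001101*, 001110, 010101, 011001, 011100, 100000, 100011*, 100111*, 101001*, 101010, 101101*, 101111*, 110010, 110100
[col 1] -00111, -01101, 10-111, 100-11, 101-01, 1011-1
Prime implicants: -00111, -01101, 000010, 001110, 010101, 011001, 011100, 10-111, 100-11, 100000, 101-01, 101010, 1011-1, 110010, 110100

000010, 001110, 010101, 011001, 011100, 100000, 101010, 110010, 110100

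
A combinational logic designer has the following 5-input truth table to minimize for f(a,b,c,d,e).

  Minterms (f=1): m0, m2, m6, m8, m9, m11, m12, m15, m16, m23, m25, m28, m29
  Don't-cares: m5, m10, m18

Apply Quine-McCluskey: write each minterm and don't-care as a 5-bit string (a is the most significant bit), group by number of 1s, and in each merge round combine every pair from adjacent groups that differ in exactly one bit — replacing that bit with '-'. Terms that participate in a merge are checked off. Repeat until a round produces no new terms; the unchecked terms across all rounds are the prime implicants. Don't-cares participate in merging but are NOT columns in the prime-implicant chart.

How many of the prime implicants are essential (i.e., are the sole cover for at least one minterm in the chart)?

4

Round 0: 00000✓ 00010✓ 00101 00110✓ 01000✓ 01001✓ 01010✓ 01011✓ 01100✓ 01111✓ 10000✓ 10010✓ 10111 11001✓ 11100✓ 11101✓
Round 1: -0000✓ -0010✓ -1001 -1100 0-000✓ 0-010✓ 00-10 000-0✓ 01-00 01-11 010-0✓ 010-1✓ 0100-✓ 0101-✓ 100-0✓ 11-01 1110-
Round 2: -00-0 0-0-0 010--
PIs = {-00-0, -1001, -1100, 0-0-0, 00-10, 00101, 01-00, 01-11, 010--, 10111, 11-01, 1110-}
Coverage chart:
  m0: -00-0,0-0-0
  m2: -00-0,0-0-0,00-10
  m6: 00-10 ←essential
  m8: 0-0-0,01-00,010--
  m9: -1001,010--
  m11: 01-11,010--
  m12: -1100,01-00
  m15: 01-11 ←essential
  m16: -00-0 ←essential
  m23: 10111 ←essential
  m25: -1001,11-01
  m28: -1100,1110-
  m29: 11-01,1110-
Essential: -00-0, 00-10, 01-11, 10111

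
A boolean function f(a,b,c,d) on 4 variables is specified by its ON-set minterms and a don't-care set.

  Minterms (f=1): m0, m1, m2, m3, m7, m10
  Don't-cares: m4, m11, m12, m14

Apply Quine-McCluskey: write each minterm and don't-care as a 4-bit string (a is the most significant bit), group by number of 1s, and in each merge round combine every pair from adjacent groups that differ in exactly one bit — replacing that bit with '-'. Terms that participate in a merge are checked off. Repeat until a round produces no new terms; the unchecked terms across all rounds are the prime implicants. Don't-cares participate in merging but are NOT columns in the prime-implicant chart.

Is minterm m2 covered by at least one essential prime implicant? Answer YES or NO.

YES

[col 0] 0000*, 0001*, 0010*, 0011*, 0100*, 0111*, 1010*, 1011*, 1100*, 1110*
[col 1] -010*, -011*, -100, 0-00, 0-11, 00-0*, 00-1*, 000-*, 001-*, 1-10, 101-*, 11-0
[col 2] -01-, 00--
Prime implicants: -01-, -100, 0-00, 0-11, 00--, 1-10, 11-0
PI chart (minterm → PIs covering it):
  0 | 0-00,00--
  1 | 00--  (sole → essential)
  2 | -01-,00--
  3 | -01-,0-11,00--
  7 | 0-11  (sole → essential)
  10 | -01-,1-10
Essential prime implicants: 0-11, 00--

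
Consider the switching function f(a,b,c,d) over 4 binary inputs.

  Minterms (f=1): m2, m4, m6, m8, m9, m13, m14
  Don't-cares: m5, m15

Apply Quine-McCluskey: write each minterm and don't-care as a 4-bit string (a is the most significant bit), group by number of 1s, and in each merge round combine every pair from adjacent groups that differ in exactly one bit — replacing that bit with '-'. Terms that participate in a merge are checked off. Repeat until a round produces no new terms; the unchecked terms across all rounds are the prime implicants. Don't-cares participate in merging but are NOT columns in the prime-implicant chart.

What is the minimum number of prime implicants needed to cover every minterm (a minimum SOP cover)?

5

Round 0: 0010✓ 0100✓ 0101✓ 0110✓ 1000✓ 1001✓ 1101✓ 1110✓ 1111✓
Round 1: -101 -110 0-10 01-0 010- 1-01 100- 11-1 111-
PIs = {-101, -110, 0-10, 01-0, 010-, 1-01, 100-, 11-1, 111-}
Coverage chart:
  m2: 0-10 ←essential
  m4: 01-0,010-
  m6: -110,0-10,01-0
  m8: 100- ←essential
  m9: 1-01,100-
  m13: -101,1-01,11-1
  m14: -110,111-
Essential: 0-10, 100-
Petrick residual → -101, -110, 01-0
Min cover (5 terms): bc'd + bcd' + a'cd' + a'bd' + ab'c'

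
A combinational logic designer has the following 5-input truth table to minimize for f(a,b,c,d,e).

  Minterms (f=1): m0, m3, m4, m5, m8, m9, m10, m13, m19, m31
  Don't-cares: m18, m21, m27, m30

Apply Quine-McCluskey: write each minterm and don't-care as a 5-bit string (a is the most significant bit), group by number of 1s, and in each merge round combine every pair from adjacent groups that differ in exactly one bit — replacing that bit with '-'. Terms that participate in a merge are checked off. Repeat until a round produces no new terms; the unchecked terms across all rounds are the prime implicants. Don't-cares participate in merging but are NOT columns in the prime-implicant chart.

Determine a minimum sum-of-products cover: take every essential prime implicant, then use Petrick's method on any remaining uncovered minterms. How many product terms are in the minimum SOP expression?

[col 0] 00000*, 00011*, 00100*, 00101*, 01000*, 01001*, 01010*, 01101*, 10010*, 10011*, 10101*, 11011*, 11110*, 11111*
[col 1] -0011, -0101, 0-000, 0-101, 00-00, 0010-, 01-01, 010-0, 0100-, 1-011, 1001-, 11-11, 1111-
Prime implicants: -0011, -0101, 0-000, 0-101, 00-00, 0010-, 01-01, 010-0, 0100-, 1-011, 1001-, 11-11, 1111-
PI chart (minterm → PIs covering it):
  0 | 0-000,00-00
  3 | -0011  (sole → essential)
  4 | 00-00,0010-
  5 | -0101,0-101,0010-
  8 | 0-000,010-0,0100-
  9 | 01-01,0100-
  10 | 010-0  (sole → essential)
  13 | 0-101,01-01
  19 | -0011,1-011,1001-
  31 | 11-11,1111-
Essential prime implicants: -0011, 010-0
Petrick residual → -0101, 00-00, 01-01, 11-11
Minimum SOP uses 6 PIs: b'c'de + b'cd'e + a'b'd'e' + a'bd'e + a'bc'e' + abde

6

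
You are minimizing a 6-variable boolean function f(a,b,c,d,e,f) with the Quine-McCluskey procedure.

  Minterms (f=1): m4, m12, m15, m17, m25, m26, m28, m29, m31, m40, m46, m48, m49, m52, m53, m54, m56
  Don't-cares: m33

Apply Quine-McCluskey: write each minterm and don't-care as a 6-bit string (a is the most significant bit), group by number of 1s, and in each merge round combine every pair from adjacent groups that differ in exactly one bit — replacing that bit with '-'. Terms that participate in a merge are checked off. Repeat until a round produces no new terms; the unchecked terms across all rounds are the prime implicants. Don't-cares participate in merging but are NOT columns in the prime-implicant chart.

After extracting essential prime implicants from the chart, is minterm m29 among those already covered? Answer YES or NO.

NO

Round 0: 000100✓ 001100✓ 001111✓ 010001✓ 011001✓ 011010 011100✓ 011101✓ 011111✓ 100001✓ 101000✓ 101110 110000✓ 110001✓ 110100✓ 110101✓ 110110✓ 111000✓
Round 1: -10001 0-1100 0-1111 00-100 01-001 011-01 0111-1 01110- 1-0001 1-1000 11-000 110-00✓ 110-01✓ 11000-✓ 1101-0 11010-✓
Round 2: 110-0-
PIs = {-10001, 0-1100, 0-1111, 00-100, 01-001, 011-01, 011010, 0111-1, 01110-, 1-0001, 1-1000, 101110, 11-000, 110-0-, 1101-0}
Coverage chart:
  m4: 00-100 ←essential
  m12: 0-1100,00-100
  m15: 0-1111 ←essential
  m17: -10001,01-001
  m25: 01-001,011-01
  m26: 011010 ←essential
  m28: 0-1100,01110-
  m29: 011-01,0111-1,01110-
  m31: 0-1111,0111-1
  m40: 1-1000 ←essential
  m46: 101110 ←essential
  m48: 11-000,110-0-
  m49: -10001,1-0001,110-0-
  m52: 110-0-,1101-0
  m53: 110-0- ←essential
  m54: 1101-0 ←essential
  m56: 1-1000,11-000
Essential: 0-1111, 00-100, 011010, 1-1000, 101110, 110-0-, 1101-0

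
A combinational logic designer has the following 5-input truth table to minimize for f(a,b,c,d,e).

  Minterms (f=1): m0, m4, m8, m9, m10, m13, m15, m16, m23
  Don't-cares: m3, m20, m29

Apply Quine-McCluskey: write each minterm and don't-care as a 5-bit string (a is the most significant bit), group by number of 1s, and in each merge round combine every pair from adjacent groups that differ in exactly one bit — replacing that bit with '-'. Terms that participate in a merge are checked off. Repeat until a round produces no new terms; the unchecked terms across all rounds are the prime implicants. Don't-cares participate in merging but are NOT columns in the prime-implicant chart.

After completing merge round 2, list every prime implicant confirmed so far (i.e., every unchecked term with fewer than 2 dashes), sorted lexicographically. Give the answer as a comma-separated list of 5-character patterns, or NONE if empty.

-1101, 0-000, 00011, 01-01, 010-0, 0100-, 011-1, 10111

Round 0: 00000✓ 00011 00100✓ 01000✓ 01001✓ 01010✓ 01101✓ 01111✓ 10000✓ 10100✓ 10111 11101✓
Round 1: -0000✓ -0100✓ -1101 0-000 00-00✓ 01-01 010-0 0100- 011-1 10-00✓
Round 2: -0-00
PIs = {-0-00, -1101, 0-000, 00011, 01-01, 010-0, 0100-, 011-1, 10111}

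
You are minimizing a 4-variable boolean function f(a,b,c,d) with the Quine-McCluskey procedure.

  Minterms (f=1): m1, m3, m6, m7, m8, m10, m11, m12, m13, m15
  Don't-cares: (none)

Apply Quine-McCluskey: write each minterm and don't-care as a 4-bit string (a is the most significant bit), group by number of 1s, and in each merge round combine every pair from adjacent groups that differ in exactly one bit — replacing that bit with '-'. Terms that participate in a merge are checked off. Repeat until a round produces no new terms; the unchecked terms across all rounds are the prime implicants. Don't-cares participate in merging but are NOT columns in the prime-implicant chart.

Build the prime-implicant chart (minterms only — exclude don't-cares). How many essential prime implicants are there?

2

size-2^0 implicants → 0001(✓)  0011(✓)  0110(✓)  0111(✓)  1000(✓)  1010(✓)  1011(✓)  1100(✓)  1101(✓)  1111(✓)
size-2^1 implicants → -011(✓)  -111(✓)  0-11(✓)  00-1  011-  1-00  1-11(✓)  10-0  101-  11-1  110-
size-2^2 implicants → --11
Unchecked terms (primes): --11, 00-1, 011-, 1-00, 10-0, 101-, 11-1, 110-
Minterm coverage:
  m1 ⊆ 00-1 [E]
  m3 ⊆ --11,00-1
  m6 ⊆ 011- [E]
  m7 ⊆ --11,011-
  m8 ⊆ 1-00,10-0
  m10 ⊆ 10-0,101-
  m11 ⊆ --11,101-
  m12 ⊆ 1-00,110-
  m13 ⊆ 11-1,110-
  m15 ⊆ --11,11-1
E = {00-1, 011-}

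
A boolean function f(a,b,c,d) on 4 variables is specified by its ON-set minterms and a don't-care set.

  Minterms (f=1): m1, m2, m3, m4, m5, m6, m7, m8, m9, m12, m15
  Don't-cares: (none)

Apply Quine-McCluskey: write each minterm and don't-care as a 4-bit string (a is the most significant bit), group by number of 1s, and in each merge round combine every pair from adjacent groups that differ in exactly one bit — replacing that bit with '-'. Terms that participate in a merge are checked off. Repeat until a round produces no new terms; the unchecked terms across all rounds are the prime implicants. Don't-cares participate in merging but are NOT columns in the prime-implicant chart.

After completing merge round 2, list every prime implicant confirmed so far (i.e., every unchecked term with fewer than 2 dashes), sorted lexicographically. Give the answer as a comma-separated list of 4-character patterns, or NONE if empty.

Round 0: 0001✓ 0010✓ 0011✓ 0100✓ 0101✓ 0110✓ 0111✓ 1000✓ 1001✓ 1100✓ 1111✓
Round 1: -001 -100 -111 0-01✓ 0-10✓ 0-11✓ 00-1✓ 001-✓ 01-0✓ 01-1✓ 010-✓ 011-✓ 1-00 100-
Round 2: 0--1 0-1- 01--
PIs = {-001, -100, -111, 0--1, 0-1-, 01--, 1-00, 100-}

-001, -100, -111, 1-00, 100-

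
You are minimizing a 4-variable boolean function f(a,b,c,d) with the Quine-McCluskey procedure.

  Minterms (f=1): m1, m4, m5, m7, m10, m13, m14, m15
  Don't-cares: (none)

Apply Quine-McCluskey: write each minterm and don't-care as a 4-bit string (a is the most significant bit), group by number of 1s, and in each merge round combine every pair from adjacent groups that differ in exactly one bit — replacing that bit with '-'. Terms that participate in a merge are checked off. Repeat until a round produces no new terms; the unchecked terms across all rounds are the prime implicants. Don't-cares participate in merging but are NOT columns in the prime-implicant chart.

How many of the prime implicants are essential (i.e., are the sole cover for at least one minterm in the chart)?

4

size-2^0 implicants → 0001(✓)  0100(✓)  0101(✓)  0111(✓)  1010(✓)  1101(✓)  1110(✓)  1111(✓)
size-2^1 implicants → -101(✓)  -111(✓)  0-01  01-1(✓)  010-  1-10  11-1(✓)  111-
size-2^2 implicants → -1-1
Unchecked terms (primes): -1-1, 0-01, 010-, 1-10, 111-
Minterm coverage:
  m1 ⊆ 0-01 [E]
  m4 ⊆ 010- [E]
  m5 ⊆ -1-1,0-01,010-
  m7 ⊆ -1-1 [E]
  m10 ⊆ 1-10 [E]
  m13 ⊆ -1-1 [E]
  m14 ⊆ 1-10,111-
  m15 ⊆ -1-1,111-
E = {-1-1, 0-01, 010-, 1-10}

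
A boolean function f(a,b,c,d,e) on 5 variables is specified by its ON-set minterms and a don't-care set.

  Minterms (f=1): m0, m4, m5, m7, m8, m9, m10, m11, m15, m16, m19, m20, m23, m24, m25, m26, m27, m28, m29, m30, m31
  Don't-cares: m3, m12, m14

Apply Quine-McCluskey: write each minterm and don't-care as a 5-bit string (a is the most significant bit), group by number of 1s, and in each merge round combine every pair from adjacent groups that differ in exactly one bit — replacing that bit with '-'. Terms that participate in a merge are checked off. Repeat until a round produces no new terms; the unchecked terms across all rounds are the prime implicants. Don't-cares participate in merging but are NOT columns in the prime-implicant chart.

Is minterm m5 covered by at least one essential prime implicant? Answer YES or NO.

[col 0] 00000*, 00011*, 00100*, 00101*, 00111*, 01000*, 01001*, 01010*, 01011*, 01100*, 01110*, 01111*, 10000*, 10011*, 10100*, 10111*, 11000*, 11001*, 11010*, 11011*, 11100*, 11101*, 11110*, 11111*
[col 1] -0000*, -0011*, -0100*, -0111*, -1000*, -1001*, -1010*, -1011*, -1100*, -1110*, -1111*, 0-000*, 0-011*, 0-100*, 0-111*, 00-00*, 00-11*, 001-1, 0010-, 01-00*, 01-10*, 01-11*, 010-0*, 010-1*, 0100-*, 0101-*, 011-0*, 0111-*, 1-000*, 1-011*, 1-100*, 1-111*, 10-00*, 10-11*, 11-00*, 11-01*, 11-10*, 11-11*, 110-0*, 110-1*, 1100-*, 1101-*, 111-0*, 111-1*, 1110-*, 1111-*
[col 2] --000*, --011*, --100*, --111*, -0-00*, -0-11*, -1-00*, -1-10*, -1-11*, -10-0*, -10-1*, -100-*, -101-*, -11-0*, -111-*, 0--00*, 0--11*, 01--0*, 01-1-*, 010--*, 1--00*, 1--11*, 11--0*, 11--1*, 11-0-*, 11-1-*, 110--*, 111--*
[col 3] ---00, ---11, -1--0, -1-1-, -10--, 11---
Prime implicants: ---00, ---11, -1--0, -1-1-, -10--, 001-1, 0010-, 11---
PI chart (minterm → PIs covering it):
  0 | ---00  (sole → essential)
  4 | ---00,0010-
  5 | 001-1,0010-
  7 | ---11,001-1
  8 | ---00,-1--0,-10--
  9 | -10--  (sole → essential)
  10 | -1--0,-1-1-,-10--
  11 | ---11,-1-1-,-10--
  15 | ---11,-1-1-
  16 | ---00  (sole → essential)
  19 | ---11  (sole → essential)
  20 | ---00  (sole → essential)
  23 | ---11  (sole → essential)
  24 | ---00,-1--0,-10--,11---
  25 | -10--,11---
  26 | -1--0,-1-1-,-10--,11---
  27 | ---11,-1-1-,-10--,11---
  28 | ---00,-1--0,11---
  29 | 11---  (sole → essential)
  30 | -1--0,-1-1-,11---
  31 | ---11,-1-1-,11---
Essential prime implicants: ---00, ---11, -10--, 11---

NO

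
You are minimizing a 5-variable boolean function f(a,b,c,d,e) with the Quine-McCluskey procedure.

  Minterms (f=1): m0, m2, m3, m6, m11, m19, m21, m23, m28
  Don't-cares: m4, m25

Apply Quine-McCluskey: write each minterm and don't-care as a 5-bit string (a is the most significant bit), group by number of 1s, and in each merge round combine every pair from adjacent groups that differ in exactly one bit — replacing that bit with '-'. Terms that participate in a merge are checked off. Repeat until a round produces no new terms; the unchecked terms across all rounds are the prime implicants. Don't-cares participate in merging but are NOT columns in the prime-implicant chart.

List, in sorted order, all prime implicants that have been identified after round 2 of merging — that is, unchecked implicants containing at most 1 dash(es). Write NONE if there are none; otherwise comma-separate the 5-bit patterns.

[col 0] 00000*, 00010*, 00011*, 00100*, 00110*, 01011*, 10011*, 10101*, 10111*, 11001, 11100
[col 1] -0011, 0-011, 00-00*, 00-10*, 000-0*, 0001-, 001-0*, 10-11, 101-1
[col 2] 00--0
Prime implicants: -0011, 0-011, 00--0, 0001-, 10-11, 101-1, 11001, 11100

-0011, 0-011, 0001-, 10-11, 101-1, 11001, 11100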